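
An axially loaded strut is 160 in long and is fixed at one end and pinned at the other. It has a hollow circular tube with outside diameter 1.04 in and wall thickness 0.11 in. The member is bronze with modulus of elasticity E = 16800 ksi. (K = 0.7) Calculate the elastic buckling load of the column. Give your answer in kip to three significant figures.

P_cr ≈ 0.466 kip

Inner diameter d_i = 1.04 − 2×0.11 = 0.8200 in
I = π(d_o⁴ − d_i⁴)/64 = π(1.04⁴ − 0.8200⁴)/64 = 3.523×10^-2 in⁴
Effective length L_e = K·L = 0.7 × 160 = 112.0 in
P_cr = π²EI / L_e² = π² × 16800×10³ × 3.523×10^-2 / 112.0² = 465.7 lb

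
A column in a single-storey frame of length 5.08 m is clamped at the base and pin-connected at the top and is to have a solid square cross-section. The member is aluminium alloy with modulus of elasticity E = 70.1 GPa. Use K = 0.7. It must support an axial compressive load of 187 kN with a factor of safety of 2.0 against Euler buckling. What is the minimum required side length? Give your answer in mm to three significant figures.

Required P_cr = n·P = 2.0 × 187 = 374.0 kN
L_e = K·L = 0.7 × 5.08 = 3.556 m
Required I = P_cr·L_e²/(π²E) = 3.740×10^5 × 3.556² / (π² × 7.01×10^10) = 6.836×10^-6 m⁴
I_req = 6.836×10^6 mm⁴
Solid square: I = a⁴/12  ⇒  a = (12I)^(1/4) = (12×6.836×10^6)^(1/4) = 95.2 mm

a ≈ 95.2 mm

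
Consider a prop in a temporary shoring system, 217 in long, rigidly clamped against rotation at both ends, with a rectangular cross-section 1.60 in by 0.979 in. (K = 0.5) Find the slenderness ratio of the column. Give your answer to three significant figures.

For a rectangle r_min = b/√12 = 0.979/√12 = 0.2826 in
L_e = K·L = 0.5 × 217 = 108.5 in
λ = L_e / r_min = 108.50 / 0.2826 = 384

λ ≈ 384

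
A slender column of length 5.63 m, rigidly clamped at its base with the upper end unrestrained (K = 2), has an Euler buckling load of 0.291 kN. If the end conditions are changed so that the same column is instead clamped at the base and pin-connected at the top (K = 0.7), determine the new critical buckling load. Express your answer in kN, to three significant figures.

P_cr ≈ 2.38 kN

P_cr ∝ 1/K², so P_cr,new = P_cr,old × (K_old/K_new)² = 0.291 × (2/0.7)²
= 0.291 × 8.163 = 2.38 kN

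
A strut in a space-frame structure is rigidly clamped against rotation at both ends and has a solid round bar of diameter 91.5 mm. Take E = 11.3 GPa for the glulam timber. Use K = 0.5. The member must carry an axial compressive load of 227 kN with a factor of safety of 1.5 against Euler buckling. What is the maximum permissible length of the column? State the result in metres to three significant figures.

I = πd⁴/64 = π×91.5⁴/64 = 3.441×10^6 mm⁴
I = 3.441×10^-6 m⁴
Required critical load P_cr = n·P = 1.5 × 227 = 340.5 kN = 3.405×10^5 N
From P_cr = π²EI/(K·L)²:  L = (1/K)·√(π²EI/P_cr) = (1/0.5)·√(π²×1.13×10^10×3.441×10^-6/3.405×10^5)
L = 2.12 m

L_max ≈ 2.12 m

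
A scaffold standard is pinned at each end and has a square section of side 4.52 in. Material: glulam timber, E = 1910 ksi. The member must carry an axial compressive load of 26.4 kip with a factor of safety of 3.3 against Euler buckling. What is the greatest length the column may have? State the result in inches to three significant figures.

I = a⁴/12 = 4.52⁴/12 = 34.78 in⁴
Required critical load P_cr = n·P = 3.3 × 26.4 = 87.12 kip = 8.712×10^4 lb
From P_cr = π²EI/(K·L)²:  L = (1/K)·√(π²EI/P_cr) = (1/1)·√(π²×1.91×10^6×34.78/8.712×10^4)
L = 86.8 in

L_max ≈ 86.8 in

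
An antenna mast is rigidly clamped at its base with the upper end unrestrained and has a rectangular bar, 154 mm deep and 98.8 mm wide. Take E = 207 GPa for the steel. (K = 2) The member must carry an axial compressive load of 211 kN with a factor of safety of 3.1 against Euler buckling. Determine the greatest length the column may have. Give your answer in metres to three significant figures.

Buckling occurs about the weak axis: I_min = h·b³/12 with b = 98.8 mm (the shorter side).
I_min = 154×98.8³/12 = 1.238×10^7 mm⁴
I = 1.238×10^-5 m⁴
Required critical load P_cr = n·P = 3.1 × 211 = 654.1 kN = 6.541×10^5 N
From P_cr = π²EI/(K·L)²:  L = (1/K)·√(π²EI/P_cr) = (1/2)·√(π²×2.07×10^11×1.238×10^-5/6.541×10^5)
L = 3.11 m

L_max ≈ 3.11 m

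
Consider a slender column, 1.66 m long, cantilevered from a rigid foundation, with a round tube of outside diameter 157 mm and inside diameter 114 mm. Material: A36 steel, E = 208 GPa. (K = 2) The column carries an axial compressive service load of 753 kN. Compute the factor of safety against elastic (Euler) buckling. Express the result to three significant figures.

n ≈ 5.33

d_o = 157 mm, d_i = 114 mm
I = π(d_o⁴ − d_i⁴)/64 = π(157⁴ − 114.0⁴)/64 = 2.153×10^7 mm⁴
I = 2.153×10^7 mm⁴ = 2.153×10^-5 m⁴
Effective length L_e = K·L = 2 × 1.66 = 3.320 m
P_cr = π²EI / L_e² = π² × 208×10⁹ × 2.153×10^-5 / 3.320² = 4.011×10^6 N
Factor of safety n = P_cr / P = 4010.5 / 753 = 5.33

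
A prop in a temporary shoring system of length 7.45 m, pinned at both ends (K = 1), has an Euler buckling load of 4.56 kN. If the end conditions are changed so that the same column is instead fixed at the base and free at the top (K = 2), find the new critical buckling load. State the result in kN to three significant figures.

P_cr ∝ 1/K², so P_cr,new = P_cr,old × (K_old/K_new)² = 4.56 × (1/2)²
= 4.56 × 0.2500 = 1.14 kN

P_cr ≈ 1.14 kN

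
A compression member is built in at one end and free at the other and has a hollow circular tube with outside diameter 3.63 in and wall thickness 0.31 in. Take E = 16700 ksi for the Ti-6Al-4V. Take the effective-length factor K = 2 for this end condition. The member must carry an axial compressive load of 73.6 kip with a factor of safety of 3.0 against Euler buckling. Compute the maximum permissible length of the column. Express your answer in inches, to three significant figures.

Inner diameter d_i = 3.63 − 2×0.31 = 3.010 in
I = π(d_o⁴ − d_i⁴)/64 = π(3.63⁴ − 3.010⁴)/64 = 4.494 in⁴
Required critical load P_cr = n·P = 3.0 × 73.6 = 220.8 kip = 2.208×10^5 lb
From P_cr = π²EI/(K·L)²:  L = (1/K)·√(π²EI/P_cr) = (1/2)·√(π²×1.67×10^7×4.494/2.208×10^5)
L = 29.0 in

L_max ≈ 29.0 in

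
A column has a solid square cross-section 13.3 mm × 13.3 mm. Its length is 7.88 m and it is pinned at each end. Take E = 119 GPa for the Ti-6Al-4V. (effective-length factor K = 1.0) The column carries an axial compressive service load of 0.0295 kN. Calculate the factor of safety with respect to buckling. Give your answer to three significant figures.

n ≈ 1.67

I = a⁴/12 = 13.3⁴/12 = 2.608×10^3 mm⁴
I = 2.608×10^3 mm⁴ = 2.608×10^-9 m⁴
Effective length L_e = K·L = 1 × 7.88 = 7.880 m
P_cr = π²EI / L_e² = π² × 119×10⁹ × 2.608×10^-9 / 7.880² = 49.32 N
Factor of safety n = P_cr / P = 0.049320 / 0.0295 = 1.67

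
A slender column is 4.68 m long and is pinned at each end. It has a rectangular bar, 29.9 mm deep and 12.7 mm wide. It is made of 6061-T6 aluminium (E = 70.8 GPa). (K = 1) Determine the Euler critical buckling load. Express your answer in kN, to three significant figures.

Buckling occurs about the weak axis: I_min = h·b³/12 with b = 12.7 mm (the shorter side).
I_min = 29.9×12.7³/12 = 5.104×10^3 mm⁴
I = 5.104×10^3 mm⁴ = 5.104×10^-9 m⁴
Effective length L_e = K·L = 1 × 4.68 = 4.680 m
P_cr = π²EI / L_e² = π² × 70.8×10⁹ × 5.104×10^-9 / 4.680² = 162.8 N

P_cr ≈ 0.163 kN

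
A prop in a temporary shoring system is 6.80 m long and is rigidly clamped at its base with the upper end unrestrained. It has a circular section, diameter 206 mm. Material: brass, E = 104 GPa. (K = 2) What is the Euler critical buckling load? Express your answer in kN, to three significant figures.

I = πd⁴/64 = π×206⁴/64 = 8.840×10^7 mm⁴
I = 8.840×10^7 mm⁴ = 8.840×10^-5 m⁴
Effective length L_e = K·L = 2 × 6.80 = 13.60 m
P_cr = π²EI / L_e² = π² × 104×10⁹ × 8.840×10^-5 / 13.60² = 4.906×10^5 N

P_cr ≈ 491 kN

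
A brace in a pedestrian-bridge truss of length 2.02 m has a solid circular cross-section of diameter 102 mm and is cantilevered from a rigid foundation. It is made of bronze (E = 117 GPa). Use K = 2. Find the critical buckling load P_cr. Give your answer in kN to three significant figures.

I = πd⁴/64 = π×102⁴/64 = 5.313×10^6 mm⁴
I = 5.313×10^6 mm⁴ = 5.313×10^-6 m⁴
Effective length L_e = K·L = 2 × 2.02 = 4.040 m
P_cr = π²EI / L_e² = π² × 117×10⁹ × 5.313×10^-6 / 4.040² = 3.759×10^5 N

P_cr ≈ 376 kN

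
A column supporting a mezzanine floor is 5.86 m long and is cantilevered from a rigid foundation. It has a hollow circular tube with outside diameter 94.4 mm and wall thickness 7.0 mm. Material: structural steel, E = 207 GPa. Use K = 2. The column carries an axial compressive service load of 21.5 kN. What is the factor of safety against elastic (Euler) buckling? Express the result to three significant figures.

Inner diameter d_i = 94.4 − 2×7.0 = 80.40 mm
I = π(d_o⁴ − d_i⁴)/64 = π(94.4⁴ − 80.40⁴)/64 = 1.847×10^6 mm⁴
I = 1.847×10^6 mm⁴ = 1.847×10^-6 m⁴
Effective length L_e = K·L = 2 × 5.86 = 11.72 m
P_cr = π²EI / L_e² = π² × 207×10⁹ × 1.847×10^-6 / 11.72² = 2.747×10^4 N
Factor of safety n = P_cr / P = 27.472 / 21.5 = 1.28

n ≈ 1.28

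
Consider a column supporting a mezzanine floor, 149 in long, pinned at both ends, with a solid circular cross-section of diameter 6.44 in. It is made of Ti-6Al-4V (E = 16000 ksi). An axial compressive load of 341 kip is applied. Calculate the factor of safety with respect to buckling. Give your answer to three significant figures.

n ≈ 1.76

I = πd⁴/64 = π×6.44⁴/64 = 84.43 in⁴
Effective length L_e = K·L = 1 × 149 = 149.0 in
P_cr = π²EI / L_e² = π² × 16000×10³ × 84.43 / 149.0² = 6.006×10^5 lb
Factor of safety n = P_cr / P = 600.57 / 341 = 1.76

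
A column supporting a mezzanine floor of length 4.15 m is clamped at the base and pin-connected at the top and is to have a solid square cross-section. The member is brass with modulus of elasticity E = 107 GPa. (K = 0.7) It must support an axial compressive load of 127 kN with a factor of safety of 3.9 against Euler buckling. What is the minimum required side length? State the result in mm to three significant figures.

a ≈ 83.0 mm

Required P_cr = n·P = 3.9 × 127 = 495.3 kN
L_e = K·L = 0.7 × 4.15 = 2.905 m
Required I = P_cr·L_e²/(π²E) = 4.953×10^5 × 2.905² / (π² × 1.07×10^11) = 3.958×10^-6 m⁴
I_req = 3.958×10^6 mm⁴
Solid square: I = a⁴/12  ⇒  a = (12I)^(1/4) = (12×3.958×10^6)^(1/4) = 83.0 mm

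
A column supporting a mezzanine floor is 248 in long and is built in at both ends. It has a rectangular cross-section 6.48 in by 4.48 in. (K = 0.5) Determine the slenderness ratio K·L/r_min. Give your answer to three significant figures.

Buckling occurs about the weak axis: I_min = h·b³/12 with b = 4.48 in (the shorter side).
I_min = 6.48×4.48³/12 = 48.55 in⁴
A = 29.03 in²;  r_min = √(I/A) = √(48.55/29.03) = 1.293 in
L_e = K·L = 0.5 × 248 = 124.0 in
λ = L_e / r_min = 124.00 / 1.293 = 95.9

λ ≈ 95.9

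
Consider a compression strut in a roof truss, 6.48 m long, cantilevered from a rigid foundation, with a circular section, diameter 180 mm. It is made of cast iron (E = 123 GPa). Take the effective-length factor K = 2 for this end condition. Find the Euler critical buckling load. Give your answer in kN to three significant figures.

P_cr ≈ 372 kN

I = πd⁴/64 = π×180⁴/64 = 5.153×10^7 mm⁴
I = 5.153×10^7 mm⁴ = 5.153×10^-5 m⁴
Effective length L_e = K·L = 2 × 6.48 = 12.96 m
P_cr = π²EI / L_e² = π² × 123×10⁹ × 5.153×10^-5 / 12.96² = 3.724×10^5 N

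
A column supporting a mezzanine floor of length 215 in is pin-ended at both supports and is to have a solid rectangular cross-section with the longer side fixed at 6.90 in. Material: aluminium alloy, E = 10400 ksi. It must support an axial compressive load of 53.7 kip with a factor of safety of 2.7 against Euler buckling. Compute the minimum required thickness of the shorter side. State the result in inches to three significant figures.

Required P_cr = n·P = 2.7 × 53.7 = 145.0 kip
L_e = K·L = 1 × 215 = 215.0 in
Required I = P_cr·L_e²/(π²E) = 1.450×10^5 × 215.0² / (π² × 1.04×10^7) = 65.30 in⁴
Rectangle, weak axis: I_min = h·b³/12 with h = 6.90 in fixed  ⇒  b = (12I/h)^(1/3) = 4.84 in

b ≈ 4.84 in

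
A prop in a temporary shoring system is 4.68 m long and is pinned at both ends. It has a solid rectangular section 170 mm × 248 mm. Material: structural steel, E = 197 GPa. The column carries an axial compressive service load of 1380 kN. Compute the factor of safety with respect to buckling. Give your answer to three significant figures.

Buckling occurs about the weak axis: I_min = h·b³/12 with b = 170 mm (the shorter side).
I_min = 248×170³/12 = 1.015×10^8 mm⁴
I = 1.015×10^8 mm⁴ = 1.015×10^-4 m⁴
Effective length L_e = K·L = 1 × 4.68 = 4.680 m
P_cr = π²EI / L_e² = π² × 197×10⁹ × 1.015×10^-4 / 4.680² = 9.013×10^6 N
Factor of safety n = P_cr / P = 9013.5 / 1380 = 6.53

n ≈ 6.53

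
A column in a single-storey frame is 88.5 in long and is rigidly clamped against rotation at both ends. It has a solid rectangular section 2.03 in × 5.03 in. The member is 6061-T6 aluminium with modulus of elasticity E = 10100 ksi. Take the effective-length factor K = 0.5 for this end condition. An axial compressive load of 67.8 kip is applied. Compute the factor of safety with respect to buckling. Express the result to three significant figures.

Buckling occurs about the weak axis: I_min = h·b³/12 with b = 2.03 in (the shorter side).
I_min = 5.03×2.03³/12 = 3.507 in⁴
Effective length L_e = K·L = 0.5 × 88.5 = 44.25 in
P_cr = π²EI / L_e² = π² × 10100×10³ × 3.507 / 44.25² = 1.785×10^5 lb
Factor of safety n = P_cr / P = 178.51 / 67.8 = 2.63

n ≈ 2.63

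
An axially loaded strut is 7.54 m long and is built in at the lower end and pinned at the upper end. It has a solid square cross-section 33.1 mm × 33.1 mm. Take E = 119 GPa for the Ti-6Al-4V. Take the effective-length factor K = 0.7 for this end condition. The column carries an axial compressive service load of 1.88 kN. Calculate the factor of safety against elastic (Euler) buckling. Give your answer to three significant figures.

n ≈ 2.24

I = a⁴/12 = 33.1⁴/12 = 1.000×10^5 mm⁴
I = 1.000×10^5 mm⁴ = 1.000×10^-7 m⁴
Effective length L_e = K·L = 0.7 × 7.54 = 5.278 m
P_cr = π²EI / L_e² = π² × 119×10⁹ × 1.000×10^-7 / 5.278² = 4.217×10^3 N
Factor of safety n = P_cr / P = 4.2173 / 1.88 = 2.24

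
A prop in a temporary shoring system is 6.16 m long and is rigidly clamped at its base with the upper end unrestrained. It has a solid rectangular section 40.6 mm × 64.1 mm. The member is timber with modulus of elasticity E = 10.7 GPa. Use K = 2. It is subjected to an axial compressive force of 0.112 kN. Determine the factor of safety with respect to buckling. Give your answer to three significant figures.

Buckling occurs about the weak axis: I_min = h·b³/12 with b = 40.6 mm (the shorter side).
I_min = 64.1×40.6³/12 = 3.575×10^5 mm⁴
I = 3.575×10^5 mm⁴ = 3.575×10^-7 m⁴
Effective length L_e = K·L = 2 × 6.16 = 12.32 m
P_cr = π²EI / L_e² = π² × 10.7×10⁹ × 3.575×10^-7 / 12.32² = 248.7 N
Factor of safety n = P_cr / P = 0.24872 / 0.112 = 2.22

n ≈ 2.22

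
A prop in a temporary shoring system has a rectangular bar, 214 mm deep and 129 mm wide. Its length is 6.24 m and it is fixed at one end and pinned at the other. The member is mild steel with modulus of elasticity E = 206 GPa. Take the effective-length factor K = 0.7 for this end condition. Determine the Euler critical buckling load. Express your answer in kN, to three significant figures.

Buckling occurs about the weak axis: I_min = h·b³/12 with b = 129 mm (the shorter side).
I_min = 214×129³/12 = 3.828×10^7 mm⁴
I = 3.828×10^7 mm⁴ = 3.828×10^-5 m⁴
Effective length L_e = K·L = 0.7 × 6.24 = 4.368 m
P_cr = π²EI / L_e² = π² × 206×10⁹ × 3.828×10^-5 / 4.368² = 4.079×10^6 N

P_cr ≈ 4080 kN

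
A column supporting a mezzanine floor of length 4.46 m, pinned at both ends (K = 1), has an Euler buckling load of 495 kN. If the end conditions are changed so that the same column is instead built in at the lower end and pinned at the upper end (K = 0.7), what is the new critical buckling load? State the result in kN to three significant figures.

P_cr ∝ 1/K², so P_cr,new = P_cr,old × (K_old/K_new)² = 495 × (1/0.7)²
= 495 × 2.041 = 1010 kN

P_cr ≈ 1010 kN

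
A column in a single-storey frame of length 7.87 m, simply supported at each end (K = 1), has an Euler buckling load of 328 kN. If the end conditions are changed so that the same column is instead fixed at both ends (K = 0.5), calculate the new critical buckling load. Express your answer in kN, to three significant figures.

P_cr ≈ 1310 kN

P_cr ∝ 1/K², so P_cr,new = P_cr,old × (K_old/K_new)² = 328 × (1/0.5)²
= 328 × 4.000 = 1310 kN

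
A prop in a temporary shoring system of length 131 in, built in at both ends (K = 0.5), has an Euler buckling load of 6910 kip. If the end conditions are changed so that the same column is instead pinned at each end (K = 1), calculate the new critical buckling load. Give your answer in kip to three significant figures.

P_cr ≈ 1730 kip

P_cr ∝ 1/K², so P_cr,new = P_cr,old × (K_old/K_new)² = 6910 × (0.5/1)²
= 6910 × 0.2500 = 1730 kip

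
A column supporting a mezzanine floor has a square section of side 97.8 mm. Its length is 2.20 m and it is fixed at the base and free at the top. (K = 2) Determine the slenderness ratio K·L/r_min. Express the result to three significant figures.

For a square r = a/√12 = 97.8/√12 = 28.23 mm
L_e = K·L = 2 × 2.20 m = 4.400 m = 4400.0 mm
λ = L_e / r_min = 4400.0 / 28.23 = 156

λ ≈ 156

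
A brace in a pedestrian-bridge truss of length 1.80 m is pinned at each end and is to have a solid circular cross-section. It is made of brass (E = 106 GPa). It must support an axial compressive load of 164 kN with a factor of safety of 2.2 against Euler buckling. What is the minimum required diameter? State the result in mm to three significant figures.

d ≈ 69.1 mm

Required P_cr = n·P = 2.2 × 164 = 360.8 kN
L_e = K·L = 1 × 1.80 = 1.800 m
Required I = P_cr·L_e²/(π²E) = 3.608×10^5 × 1.800² / (π² × 1.06×10^11) = 1.117×10^-6 m⁴
I_req = 1.117×10^6 mm⁴
Solid circle: I = πd⁴/64  ⇒  d = (64I/π)^(1/4) = (64×1.117×10^6/π)^(1/4) = 69.1 mm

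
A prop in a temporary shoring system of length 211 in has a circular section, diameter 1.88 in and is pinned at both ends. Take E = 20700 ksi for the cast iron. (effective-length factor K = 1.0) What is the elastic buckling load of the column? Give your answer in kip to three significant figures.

P_cr ≈ 2.81 kip

I = πd⁴/64 = π×1.88⁴/64 = 0.6132 in⁴
Effective length L_e = K·L = 1 × 211 = 211.0 in
P_cr = π²EI / L_e² = π² × 20700×10³ × 0.6132 / 211.0² = 2.814×10^3 lb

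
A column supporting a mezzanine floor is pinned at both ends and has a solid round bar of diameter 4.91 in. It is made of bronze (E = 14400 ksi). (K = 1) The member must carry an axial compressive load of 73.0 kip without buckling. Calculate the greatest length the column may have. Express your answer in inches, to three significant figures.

L_max ≈ 236 in

I = πd⁴/64 = π×4.91⁴/64 = 28.53 in⁴
At the buckling limit P_cr = P = 7.300×10^4 lb
From P_cr = π²EI/(K·L)²:  L = (1/K)·√(π²EI/P_cr) = (1/1)·√(π²×1.44×10^7×28.53/7.300×10^4)
L = 236 in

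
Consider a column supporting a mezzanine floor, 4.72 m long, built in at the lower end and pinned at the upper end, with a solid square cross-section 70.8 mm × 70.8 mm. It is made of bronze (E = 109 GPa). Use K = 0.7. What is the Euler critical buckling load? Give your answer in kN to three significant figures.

I = a⁴/12 = 70.8⁴/12 = 2.094×10^6 mm⁴
I = 2.094×10^6 mm⁴ = 2.094×10^-6 m⁴
Effective length L_e = K·L = 0.7 × 4.72 = 3.304 m
P_cr = π²EI / L_e² = π² × 109×10⁹ × 2.094×10^-6 / 3.304² = 2.063×10^5 N

P_cr ≈ 206 kN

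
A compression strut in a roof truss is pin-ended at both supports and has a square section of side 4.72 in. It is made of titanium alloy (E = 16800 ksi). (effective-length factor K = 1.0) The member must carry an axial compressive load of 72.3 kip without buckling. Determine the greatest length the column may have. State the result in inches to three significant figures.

I = a⁴/12 = 4.72⁴/12 = 41.36 in⁴
At the buckling limit P_cr = P = 7.230×10^4 lb
From P_cr = π²EI/(K·L)²:  L = (1/K)·√(π²EI/P_cr) = (1/1)·√(π²×1.68×10^7×41.36/7.230×10^4)
L = 308 in

L_max ≈ 308 in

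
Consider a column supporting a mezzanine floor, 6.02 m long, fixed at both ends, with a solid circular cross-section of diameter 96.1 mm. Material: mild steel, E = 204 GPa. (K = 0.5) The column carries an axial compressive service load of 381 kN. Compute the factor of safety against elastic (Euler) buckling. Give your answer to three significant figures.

I = πd⁴/64 = π×96.1⁴/64 = 4.187×10^6 mm⁴
I = 4.187×10^6 mm⁴ = 4.187×10^-6 m⁴
Effective length L_e = K·L = 0.5 × 6.02 = 3.010 m
P_cr = π²EI / L_e² = π² × 204×10⁹ × 4.187×10^-6 / 3.010² = 9.304×10^5 N
Factor of safety n = P_cr / P = 930.38 / 381 = 2.44

n ≈ 2.44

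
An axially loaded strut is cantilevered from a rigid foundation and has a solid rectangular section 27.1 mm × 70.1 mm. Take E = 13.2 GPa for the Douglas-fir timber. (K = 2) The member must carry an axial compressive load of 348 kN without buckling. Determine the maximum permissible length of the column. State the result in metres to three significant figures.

Buckling occurs about the weak axis: I_min = h·b³/12 with b = 27.1 mm (the shorter side).
I_min = 70.1×27.1³/12 = 1.163×10^5 mm⁴
I = 1.163×10^-7 m⁴
At the buckling limit P_cr = P = 3.480×10^5 N
From P_cr = π²EI/(K·L)²:  L = (1/K)·√(π²EI/P_cr) = (1/2)·√(π²×1.32×10^10×1.163×10^-7/3.480×10^5)
L = 0.104 m

L_max ≈ 0.104 m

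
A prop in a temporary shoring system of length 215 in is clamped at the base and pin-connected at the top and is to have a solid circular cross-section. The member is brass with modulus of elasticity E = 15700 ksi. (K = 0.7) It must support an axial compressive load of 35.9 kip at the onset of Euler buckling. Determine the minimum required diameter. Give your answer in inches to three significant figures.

L_e = K·L = 0.7 × 215 = 150.5 in
Required I = P_cr·L_e²/(π²E) = 3.590×10^4 × 150.5² / (π² × 1.57×10^7) = 5.248 in⁴
Solid circle: I = πd⁴/64  ⇒  d = (64I/π)^(1/4) = (64×5.248/π)^(1/4) = 3.22 in

d ≈ 3.22 in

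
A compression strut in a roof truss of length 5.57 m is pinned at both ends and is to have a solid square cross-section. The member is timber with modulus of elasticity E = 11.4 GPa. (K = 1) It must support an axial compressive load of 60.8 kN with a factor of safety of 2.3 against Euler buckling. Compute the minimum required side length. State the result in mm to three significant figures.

Required P_cr = n·P = 2.3 × 60.8 = 139.8 kN
L_e = K·L = 1 × 5.57 = 5.570 m
Required I = P_cr·L_e²/(π²E) = 1.398×10^5 × 5.570² / (π² × 1.14×10^10) = 3.856×10^-5 m⁴
I_req = 3.856×10^7 mm⁴
Solid square: I = a⁴/12  ⇒  a = (12I)^(1/4) = (12×3.856×10^7)^(1/4) = 147 mm

a ≈ 147 mm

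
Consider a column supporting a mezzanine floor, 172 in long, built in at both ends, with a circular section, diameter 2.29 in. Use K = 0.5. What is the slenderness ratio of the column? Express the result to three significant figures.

For a solid circle r = d/4 = 2.29/4 = 0.5725 in
L_e = K·L = 0.5 × 172 = 86.00 in
λ = L_e / r_min = 86.000 / 0.5725 = 150

λ ≈ 150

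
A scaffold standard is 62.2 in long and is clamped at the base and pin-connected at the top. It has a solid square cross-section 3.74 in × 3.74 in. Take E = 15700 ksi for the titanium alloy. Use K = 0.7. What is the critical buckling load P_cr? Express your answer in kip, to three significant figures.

P_cr ≈ 1330 kip

I = a⁴/12 = 3.74⁴/12 = 16.30 in⁴
Effective length L_e = K·L = 0.7 × 62.2 = 43.54 in
P_cr = π²EI / L_e² = π² × 15700×10³ × 16.30 / 43.54² = 1.333×10^6 lb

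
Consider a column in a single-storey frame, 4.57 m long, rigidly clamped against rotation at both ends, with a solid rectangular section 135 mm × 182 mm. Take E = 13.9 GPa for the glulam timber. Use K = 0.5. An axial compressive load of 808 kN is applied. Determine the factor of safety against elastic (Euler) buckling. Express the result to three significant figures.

n ≈ 1.21

Buckling occurs about the weak axis: I_min = h·b³/12 with b = 135 mm (the shorter side).
I_min = 182×135³/12 = 3.732×10^7 mm⁴
I = 3.732×10^7 mm⁴ = 3.732×10^-5 m⁴
Effective length L_e = K·L = 0.5 × 4.57 = 2.285 m
P_cr = π²EI / L_e² = π² × 13.9×10⁹ × 3.732×10^-5 / 2.285² = 9.805×10^5 N
Factor of safety n = P_cr / P = 980.47 / 808 = 1.21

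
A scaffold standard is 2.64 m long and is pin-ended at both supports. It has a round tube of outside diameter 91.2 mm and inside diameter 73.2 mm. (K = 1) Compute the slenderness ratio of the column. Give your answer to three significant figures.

d_o = 91.2 mm, d_i = 73.2 mm
I = π(d_o⁴ − d_i⁴)/64 = π(91.2⁴ − 73.20⁴)/64 = 1.987×10^6 mm⁴
A = 2.324×10^3 mm²;  r_min = √(I/A) = √(1.987×10^6/2.324×10^3) = 29.24 mm
L_e = K·L = 1 × 2.64 m = 2.640 m = 2640.0 mm
λ = L_e / r_min = 2640.0 / 29.24 = 90.3

λ ≈ 90.3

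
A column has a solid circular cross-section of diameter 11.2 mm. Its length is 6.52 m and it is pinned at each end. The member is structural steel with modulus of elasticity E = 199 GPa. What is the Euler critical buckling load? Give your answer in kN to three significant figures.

P_cr ≈ 0.0357 kN

I = πd⁴/64 = π×11.2⁴/64 = 772.4 mm⁴
I = 772.4 mm⁴ = 7.724×10^-10 m⁴
Effective length L_e = K·L = 1 × 6.52 = 6.520 m
P_cr = π²EI / L_e² = π² × 199×10⁹ × 7.724×10^-10 / 6.520² = 35.69 N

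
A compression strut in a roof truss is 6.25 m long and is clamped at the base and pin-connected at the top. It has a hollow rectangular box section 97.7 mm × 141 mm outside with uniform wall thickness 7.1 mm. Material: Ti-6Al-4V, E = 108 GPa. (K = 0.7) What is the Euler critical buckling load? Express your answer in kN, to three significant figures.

Inner dimensions: h_i = 141 − 2×7.1 = 126.8 mm, b_i = 97.7 − 2×7.1 = 83.50 mm
Weak-axis I_min = (h_o·b_o³ − h_i·b_i³)/12 with b_o = 97.7, b_i = 83.50 mm (shorter outer/inner sides).
I_min = (141×97.7³ − 126.8×83.50³)/12 = 4.806×10^6 mm⁴
I = 4.806×10^6 mm⁴ = 4.806×10^-6 m⁴
Effective length L_e = K·L = 0.7 × 6.25 = 4.375 m
P_cr = π²EI / L_e² = π² × 108×10⁹ × 4.806×10^-6 / 4.375² = 2.676×10^5 N

P_cr ≈ 268 kN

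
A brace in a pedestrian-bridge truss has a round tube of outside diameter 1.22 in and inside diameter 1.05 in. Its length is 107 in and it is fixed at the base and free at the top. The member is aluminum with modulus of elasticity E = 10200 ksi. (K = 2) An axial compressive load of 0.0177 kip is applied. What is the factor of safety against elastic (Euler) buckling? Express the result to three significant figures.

d_o = 1.22 in, d_i = 1.05 in
I = π(d_o⁴ − d_i⁴)/64 = π(1.22⁴ − 1.050⁴)/64 = 4.908×10^-2 in⁴
Effective length L_e = K·L = 2 × 107 = 214.0 in
P_cr = π²EI / L_e² = π² × 10200×10³ × 4.908×10^-2 / 214.0² = 107.9 lb
Factor of safety n = P_cr / P = 0.10789 / 0.0177 = 6.10

n ≈ 6.10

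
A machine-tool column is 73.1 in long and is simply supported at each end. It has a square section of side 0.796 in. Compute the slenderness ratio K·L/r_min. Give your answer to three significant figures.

I = a⁴/12 = 0.796⁴/12 = 3.346×10^-2 in⁴
A = 0.6336 in²;  r_min = √(I/A) = √(3.346×10^-2/0.6336) = 0.2298 in
L_e = K·L = 1 × 73.1 = 73.10 in
λ = L_e / r_min = 73.100 / 0.2298 = 318

λ ≈ 318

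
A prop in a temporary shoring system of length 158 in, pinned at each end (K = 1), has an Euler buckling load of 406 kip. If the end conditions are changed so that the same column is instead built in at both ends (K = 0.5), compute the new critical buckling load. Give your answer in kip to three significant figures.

P_cr ≈ 1620 kip

P_cr ∝ 1/K², so P_cr,new = P_cr,old × (K_old/K_new)² = 406 × (1/0.5)²
= 406 × 4.000 = 1620 kip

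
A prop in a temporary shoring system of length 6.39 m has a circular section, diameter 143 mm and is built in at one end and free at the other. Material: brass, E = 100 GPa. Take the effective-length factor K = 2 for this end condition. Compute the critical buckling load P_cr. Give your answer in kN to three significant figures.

P_cr ≈ 124 kN

I = πd⁴/64 = π×143⁴/64 = 2.053×10^7 mm⁴
I = 2.053×10^7 mm⁴ = 2.053×10^-5 m⁴
Effective length L_e = K·L = 2 × 6.39 = 12.78 m
P_cr = π²EI / L_e² = π² × 100×10⁹ × 2.053×10^-5 / 12.78² = 1.240×10^5 N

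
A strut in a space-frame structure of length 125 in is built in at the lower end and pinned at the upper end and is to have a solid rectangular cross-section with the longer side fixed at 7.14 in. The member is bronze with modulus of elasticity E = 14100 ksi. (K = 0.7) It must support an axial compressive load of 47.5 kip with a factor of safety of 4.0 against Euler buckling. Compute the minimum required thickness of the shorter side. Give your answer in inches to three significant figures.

Required P_cr = n·P = 4.0 × 47.5 = 190.0 kip
L_e = K·L = 0.7 × 125 = 87.50 in
Required I = P_cr·L_e²/(π²E) = 1.900×10^5 × 87.50² / (π² × 1.41×10^7) = 10.45 in⁴
Rectangle, weak axis: I_min = h·b³/12 with h = 7.14 in fixed  ⇒  b = (12I/h)^(1/3) = 2.60 in

b ≈ 2.60 in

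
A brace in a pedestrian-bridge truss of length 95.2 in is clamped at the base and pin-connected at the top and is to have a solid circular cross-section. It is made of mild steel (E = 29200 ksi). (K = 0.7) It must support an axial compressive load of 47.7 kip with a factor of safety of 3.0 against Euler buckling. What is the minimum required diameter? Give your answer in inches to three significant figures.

d ≈ 2.59 in

Required P_cr = n·P = 3.0 × 47.7 = 143.1 kip
L_e = K·L = 0.7 × 95.2 = 66.64 in
Required I = P_cr·L_e²/(π²E) = 1.431×10^5 × 66.64² / (π² × 2.92×10^7) = 2.205 in⁴
Solid circle: I = πd⁴/64  ⇒  d = (64I/π)^(1/4) = (64×2.205/π)^(1/4) = 2.59 in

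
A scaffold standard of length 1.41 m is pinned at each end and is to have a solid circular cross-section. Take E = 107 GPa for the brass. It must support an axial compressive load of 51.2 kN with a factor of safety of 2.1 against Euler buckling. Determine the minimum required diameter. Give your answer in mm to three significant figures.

d ≈ 45.1 mm

Required P_cr = n·P = 2.1 × 51.2 = 107.5 kN
L_e = K·L = 1 × 1.41 = 1.410 m
Required I = P_cr·L_e²/(π²E) = 1.075×10^5 × 1.410² / (π² × 1.07×10^11) = 2.024×10^-7 m⁴
I_req = 2.024×10^5 mm⁴
Solid circle: I = πd⁴/64  ⇒  d = (64I/π)^(1/4) = (64×2.024×10^5/π)^(1/4) = 45.1 mm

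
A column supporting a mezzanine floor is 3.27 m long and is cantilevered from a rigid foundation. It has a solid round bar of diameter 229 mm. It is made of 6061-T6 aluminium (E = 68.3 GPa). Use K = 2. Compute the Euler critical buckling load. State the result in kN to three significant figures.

P_cr ≈ 2130 kN

I = πd⁴/64 = π×229⁴/64 = 1.350×10^8 mm⁴
I = 1.350×10^8 mm⁴ = 1.350×10^-4 m⁴
Effective length L_e = K·L = 2 × 3.27 = 6.540 m
P_cr = π²EI / L_e² = π² × 68.3×10⁹ × 1.350×10^-4 / 6.540² = 2.128×10^6 N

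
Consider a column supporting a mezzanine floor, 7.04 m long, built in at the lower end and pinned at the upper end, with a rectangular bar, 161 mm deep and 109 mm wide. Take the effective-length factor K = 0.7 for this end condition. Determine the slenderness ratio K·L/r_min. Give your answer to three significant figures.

λ ≈ 157

For a rectangle r_min = b/√12 = 109/√12 = 31.47 mm
L_e = K·L = 0.7 × 7.04 m = 4.928 m = 4928.0 mm
λ = L_e / r_min = 4928.0 / 31.47 = 157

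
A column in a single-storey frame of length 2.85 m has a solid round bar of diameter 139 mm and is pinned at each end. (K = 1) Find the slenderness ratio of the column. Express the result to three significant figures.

λ ≈ 82.0

I = πd⁴/64 = π×139⁴/64 = 1.832×10^7 mm⁴
A = 1.517×10^4 mm²;  r_min = √(I/A) = √(1.832×10^7/1.517×10^4) = 34.75 mm
L_e = K·L = 1 × 2.85 m = 2.850 m = 2850.0 mm
λ = L_e / r_min = 2850.0 / 34.75 = 82.0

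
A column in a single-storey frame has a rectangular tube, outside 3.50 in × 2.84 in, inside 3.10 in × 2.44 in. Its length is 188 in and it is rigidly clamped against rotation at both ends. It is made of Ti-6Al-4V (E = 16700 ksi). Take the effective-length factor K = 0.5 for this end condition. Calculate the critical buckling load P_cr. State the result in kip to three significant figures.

P_cr ≈ 54.6 kip

Weak-axis I_min = (h_o·b_o³ − h_i·b_i³)/12 with b_o = 2.84, b_i = 2.440 in (shorter outer/inner sides).
I_min = (3.50×2.84³ − 3.100×2.440³)/12 = 2.928 in⁴
Effective length L_e = K·L = 0.5 × 188 = 94.00 in
P_cr = π²EI / L_e² = π² × 16700×10³ × 2.928 / 94.00² = 5.462×10^4 lb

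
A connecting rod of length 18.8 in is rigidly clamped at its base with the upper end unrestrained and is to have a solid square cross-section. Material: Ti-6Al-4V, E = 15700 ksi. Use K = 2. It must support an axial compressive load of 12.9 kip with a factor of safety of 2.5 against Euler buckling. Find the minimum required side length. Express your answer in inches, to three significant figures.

a ≈ 1.37 in

Required P_cr = n·P = 2.5 × 12.9 = 32.25 kip
L_e = K·L = 2 × 18.8 = 37.60 in
Required I = P_cr·L_e²/(π²E) = 3.225×10^4 × 37.60² / (π² × 1.57×10^7) = 0.2942 in⁴
Solid square: I = a⁴/12  ⇒  a = (12I)^(1/4) = (12×0.2942)^(1/4) = 1.37 in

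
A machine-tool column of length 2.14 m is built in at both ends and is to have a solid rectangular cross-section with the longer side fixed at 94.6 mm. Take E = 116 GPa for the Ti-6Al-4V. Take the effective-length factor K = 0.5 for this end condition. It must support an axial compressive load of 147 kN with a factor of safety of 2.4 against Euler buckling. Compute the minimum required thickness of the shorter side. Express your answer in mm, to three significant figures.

b ≈ 35.5 mm

Required P_cr = n·P = 2.4 × 147 = 352.8 kN
L_e = K·L = 0.5 × 2.14 = 1.070 m
Required I = P_cr·L_e²/(π²E) = 3.528×10^5 × 1.070² / (π² × 1.16×10^11) = 3.528×10^-7 m⁴
I_req = 3.528×10^5 mm⁴
Rectangle, weak axis: I_min = h·b³/12 with h = 94.6 mm fixed  ⇒  b = (12I/h)^(1/3) = 35.5 mm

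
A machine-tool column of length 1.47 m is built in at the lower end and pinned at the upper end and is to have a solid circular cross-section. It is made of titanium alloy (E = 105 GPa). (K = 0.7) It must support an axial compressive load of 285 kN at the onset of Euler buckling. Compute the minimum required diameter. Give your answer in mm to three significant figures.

L_e = K·L = 0.7 × 1.47 = 1.029 m
Required I = P_cr·L_e²/(π²E) = 2.850×10^5 × 1.029² / (π² × 1.05×10^11) = 2.912×10^-7 m⁴
I_req = 2.912×10^5 mm⁴
Solid circle: I = πd⁴/64  ⇒  d = (64I/π)^(1/4) = (64×2.912×10^5/π)^(1/4) = 49.4 mm

d ≈ 49.4 mm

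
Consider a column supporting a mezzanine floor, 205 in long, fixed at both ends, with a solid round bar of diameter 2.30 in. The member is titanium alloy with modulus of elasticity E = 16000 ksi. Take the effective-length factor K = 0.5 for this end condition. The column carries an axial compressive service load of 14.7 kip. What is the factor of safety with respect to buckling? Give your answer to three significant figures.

I = πd⁴/64 = π×2.30⁴/64 = 1.374 in⁴
Effective length L_e = K·L = 0.5 × 205 = 102.5 in
P_cr = π²EI / L_e² = π² × 16000×10³ × 1.374 / 102.5² = 2.065×10^4 lb
Factor of safety n = P_cr / P = 20.647 / 14.7 = 1.40

n ≈ 1.40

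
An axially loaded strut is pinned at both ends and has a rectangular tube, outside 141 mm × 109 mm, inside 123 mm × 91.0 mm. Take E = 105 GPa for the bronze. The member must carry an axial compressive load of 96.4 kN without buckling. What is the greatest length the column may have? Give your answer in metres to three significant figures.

Weak-axis I_min = (h_o·b_o³ − h_i·b_i³)/12 with b_o = 109, b_i = 91.00 mm (shorter outer/inner sides).
I_min = (141×109³ − 123.0×91.00³)/12 = 7.492×10^6 mm⁴
I = 7.492×10^-6 m⁴
At the buckling limit P_cr = P = 9.640×10^4 N
From P_cr = π²EI/(K·L)²:  L = (1/K)·√(π²EI/P_cr) = (1/1)·√(π²×1.05×10^11×7.492×10^-6/9.640×10^4)
L = 8.97 m

L_max ≈ 8.97 m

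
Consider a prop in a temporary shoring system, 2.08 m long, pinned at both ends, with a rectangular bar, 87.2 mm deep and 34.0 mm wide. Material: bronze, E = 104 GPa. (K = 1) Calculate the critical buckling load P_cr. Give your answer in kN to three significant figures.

P_cr ≈ 67.8 kN

Buckling occurs about the weak axis: I_min = h·b³/12 with b = 34.0 mm (the shorter side).
I_min = 87.2×34.0³/12 = 2.856×10^5 mm⁴
I = 2.856×10^5 mm⁴ = 2.856×10^-7 m⁴
Effective length L_e = K·L = 1 × 2.08 = 2.080 m
P_cr = π²EI / L_e² = π² × 104×10⁹ × 2.856×10^-7 / 2.080² = 6.776×10^4 N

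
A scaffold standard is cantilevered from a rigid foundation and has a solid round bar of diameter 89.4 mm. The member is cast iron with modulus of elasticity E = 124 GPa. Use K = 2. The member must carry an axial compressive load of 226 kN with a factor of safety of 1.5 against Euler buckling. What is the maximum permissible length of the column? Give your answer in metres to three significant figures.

L_max ≈ 1.68 m

I = πd⁴/64 = π×89.4⁴/64 = 3.136×10^6 mm⁴
I = 3.136×10^-6 m⁴
Required critical load P_cr = n·P = 1.5 × 226 = 339.0 kN = 3.390×10^5 N
From P_cr = π²EI/(K·L)²:  L = (1/K)·√(π²EI/P_cr) = (1/2)·√(π²×1.24×10^11×3.136×10^-6/3.390×10^5)
L = 1.68 m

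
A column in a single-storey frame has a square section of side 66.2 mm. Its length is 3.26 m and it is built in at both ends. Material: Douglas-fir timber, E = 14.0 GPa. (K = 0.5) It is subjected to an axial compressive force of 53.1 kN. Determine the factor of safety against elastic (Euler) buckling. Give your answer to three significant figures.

n ≈ 1.57

I = a⁴/12 = 66.2⁴/12 = 1.600×10^6 mm⁴
I = 1.600×10^6 mm⁴ = 1.600×10^-6 m⁴
Effective length L_e = K·L = 0.5 × 3.26 = 1.630 m
P_cr = π²EI / L_e² = π² × 14.0×10⁹ × 1.600×10^-6 / 1.630² = 8.323×10^4 N
Factor of safety n = P_cr / P = 83.234 / 53.1 = 1.57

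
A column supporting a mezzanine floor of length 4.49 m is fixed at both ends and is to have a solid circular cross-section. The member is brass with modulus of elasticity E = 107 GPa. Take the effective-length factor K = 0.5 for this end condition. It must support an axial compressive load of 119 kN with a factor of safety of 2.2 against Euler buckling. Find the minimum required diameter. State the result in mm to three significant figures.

d ≈ 71.0 mm

Required P_cr = n·P = 2.2 × 119 = 261.8 kN
L_e = K·L = 0.5 × 4.49 = 2.245 m
Required I = P_cr·L_e²/(π²E) = 2.618×10^5 × 2.245² / (π² × 1.07×10^11) = 1.249×10^-6 m⁴
I_req = 1.249×10^6 mm⁴
Solid circle: I = πd⁴/64  ⇒  d = (64I/π)^(1/4) = (64×1.249×10^6/π)^(1/4) = 71.0 mm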